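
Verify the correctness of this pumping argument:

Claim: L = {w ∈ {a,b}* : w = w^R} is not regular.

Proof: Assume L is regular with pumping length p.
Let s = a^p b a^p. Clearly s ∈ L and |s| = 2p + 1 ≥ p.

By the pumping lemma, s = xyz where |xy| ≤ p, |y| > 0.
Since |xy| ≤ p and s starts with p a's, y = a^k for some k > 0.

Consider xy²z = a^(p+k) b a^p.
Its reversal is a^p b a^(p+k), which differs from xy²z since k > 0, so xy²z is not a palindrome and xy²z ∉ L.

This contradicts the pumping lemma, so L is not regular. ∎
The proof is correct.

This proof is valid because:
1. s = a^p b a^p is in L and is chosen in terms of p, so |s| ≥ p holds for every p
2. The decomposition analysis is correct: |xy| ≤ p forces y to lie inside the leading a's
3. The contradiction is valid: a^(p+k) b a^p has more a's before the b than after it, so it is not a palindrome
4. The conclusion follows logically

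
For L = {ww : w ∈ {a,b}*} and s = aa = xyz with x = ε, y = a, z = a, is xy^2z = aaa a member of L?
No

xy²z = ε · aa · a = aaa.
aaa has odd length 3, so it cannot be written as ww and is not in L.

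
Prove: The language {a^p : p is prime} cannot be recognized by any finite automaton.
Assume for contradiction that L is regular, and let p ≥ 1 be the pumping length given by the pumping lemma.
Choose a prime q with q ≥ p (one exists because there are infinitely many primes) and let s = a^q. Then s ∈ L and |s| = q ≥ p.
By the pumping lemma, s = xyz for some x, y, z with |xy| ≤ p, |y| ≥ 1, and xy^i z ∈ L for every i ≥ 0.
Here y = a^k for some k with 1 ≤ k ≤ p, and xy^i z = a^(q + (i − 1)k) for every i ≥ 0.

Take i = q + 1: |xy^(q+1) z| = q + qk = q(k + 1).
Both factors satisfy q ≥ 2 and k + 1 ≥ 2, so q(k + 1) is composite, and xy^(q+1) z ∉ L.

This contradicts the pumping lemma, which requires xy^i z ∈ L for all i ≥ 0.
Hence L = {a^p : p is prime} is not regular. ∎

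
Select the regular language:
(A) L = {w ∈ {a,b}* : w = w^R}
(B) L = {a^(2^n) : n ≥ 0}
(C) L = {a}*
(C) {a}*

(C) L = {a}* is regular.

This can be recognized by a finite automaton (DFA/NFA).
Regular expressions like {a}* define regular languages.

The other choices are not regular:
- {a^(2^n) : n ≥ 0}: After pumping, length is no longer a power of 2
- {w ∈ {a,b}* : w = w^R}: After pumping, the string is no longer symmetric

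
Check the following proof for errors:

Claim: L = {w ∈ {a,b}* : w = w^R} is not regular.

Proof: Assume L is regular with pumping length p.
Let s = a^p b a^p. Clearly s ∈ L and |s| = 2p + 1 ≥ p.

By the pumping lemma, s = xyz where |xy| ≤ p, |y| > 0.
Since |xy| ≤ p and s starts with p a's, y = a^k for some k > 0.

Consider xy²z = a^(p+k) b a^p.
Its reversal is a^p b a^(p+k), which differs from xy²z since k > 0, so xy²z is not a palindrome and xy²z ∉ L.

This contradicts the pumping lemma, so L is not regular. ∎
The proof is correct.

This proof is valid because:
1. s = a^p b a^p is in L and is chosen in terms of p, so |s| ≥ p holds for every p
2. The decomposition analysis is correct: |xy| ≤ p forces y to lie inside the leading a's
3. The contradiction is valid: a^(p+k) b a^p has more a's before the b than after it, so it is not a palindrome
4. The conclusion follows logically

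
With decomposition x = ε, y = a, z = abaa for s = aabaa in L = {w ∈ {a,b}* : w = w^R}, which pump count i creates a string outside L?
i = 0

xy⁰z = ε · ε · abaa = abaa; abaa reversed is aaba ≠ abaa, so it is not a palindrome and is not in L.
(Other choices also work, e.g. i = 2, 3; only i = 1 is guaranteed to stay in L since xy¹z = s.)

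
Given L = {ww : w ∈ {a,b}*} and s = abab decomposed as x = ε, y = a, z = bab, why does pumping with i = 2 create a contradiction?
xy²z = aabab ∉ L

Pumping with i = 2 replaces y = a by y² = aa:
- Original: s = xyz = abab; abab splits into halves ab · ab, which are equal, so it is in L (w = ab)
- Pumped: xy²z = ε · aa · bab = aabab
- aabab has odd length 5, so it cannot be written as ww and is not in L

The pumping lemma would require xy²z ∈ L, so this decomposition yields a contradiction.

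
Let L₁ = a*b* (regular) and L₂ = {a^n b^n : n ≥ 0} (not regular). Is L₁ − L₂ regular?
No — L₁ − L₂ is not regular.

a*b* − {a^n b^n} = {a^n b^m : n ≠ m}. If this were regular, then its complement intersected with a*b*, namely {a^n b^n : n ≥ 0}, would be regular too (closure under complement and intersection) — contradiction. So L₁ − L₂ is not regular.

Note that the bare facts "L₁ regular, L₂ non-regular" do not settle the question by themselves: the closure of regular languages under ∪, ∩, complement and difference applies only when BOTH operands are regular. With a non-regular operand the result can come out regular or non-regular depending on the specific languages, so one has to work out L₁ − L₂ for this particular pair, as above.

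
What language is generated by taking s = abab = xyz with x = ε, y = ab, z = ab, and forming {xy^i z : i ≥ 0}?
{xy^i z : i ≥ 0} = {(ab)^(i+1) : i ≥ 0} = {ab, abab, ababab, ...}

With x = ε, y = ab, z = ab: Pumping 'ab' gives strings of alternating a's and b's.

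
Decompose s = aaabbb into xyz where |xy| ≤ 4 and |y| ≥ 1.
x = 'aa', y = 'a', z = 'bbb'

For s = aaabbb and p = 4, one valid decomposition is:
- x = 'aa' (length 2)
- y = 'a' (length 1)
- z = 'bbb' (length 3)

Verification:
- xyz = 'aa' + 'a' + 'bbb' = aaabbb ✓
- |xy| = 3 ≤ 4 ✓
- |y| = 1 > 0 ✓

All pumping lemma constraints are satisfied.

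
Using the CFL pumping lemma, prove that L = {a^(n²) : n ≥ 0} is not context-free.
Assume for contradiction that L is context-free, and let p ≥ 1 be the pumping length given by the pumping lemma for CFLs.
Choose s = a^(p²). Then s ∈ L and |s| = p² ≥ p.
By the CFL pumping lemma, s = uvxyz for some u, v, x, y, z with |vxy| ≤ p, |vy| ≥ 1, and uv^i xy^i z ∈ L for every i ≥ 0.
All symbols are a's, so only lengths matter: let k = |vy|, with 1 ≤ k ≤ |vxy| ≤ p.

Take i = 2: |uv²xy²z| = p² + k, and p² < p² + k ≤ p² + p < (p + 1)².
So the length lies strictly between consecutive squares and is not a perfect square; uv²xy²z ∉ L.

This contradicts the CFL pumping lemma, which requires uv^i xy^i z ∈ L for all i ≥ 0.
Hence L = {a^(n²) : n ≥ 0} is not context-free. ∎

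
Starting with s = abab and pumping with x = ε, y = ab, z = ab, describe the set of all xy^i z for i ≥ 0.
{xy^i z : i ≥ 0} = {(ab)^(i+1) : i ≥ 0} = {ab, abab, ababab, ...}

With x = ε, y = ab, z = ab: Pumping 'ab' gives strings of alternating a's and b's.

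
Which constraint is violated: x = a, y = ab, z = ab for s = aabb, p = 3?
Violated: xyz = s

The decomposition x = a, y = ab, z = ab for s = aabb with p = 3
violates the constraint: xyz = s

xyz = 'a' + 'ab' + 'ab' = 'aabab' ≠ 'aabb' = s. The decomposition doesn't reconstruct s.

Pumping lemma constraints:
1. xyz = s (decomposition is valid)
2. |xy| ≤ p
3. |y| > 0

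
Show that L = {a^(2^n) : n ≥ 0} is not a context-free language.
Assume for contradiction that L is context-free, and let p ≥ 1 be the pumping length given by the pumping lemma for CFLs.
Choose s = a^(2^p). Then s ∈ L and |s| = 2^p ≥ p.
By the CFL pumping lemma, s = uvxyz for some u, v, x, y, z with |vxy| ≤ p, |vy| ≥ 1, and uv^i xy^i z ∈ L for every i ≥ 0.
All symbols are a's, so only lengths matter: let k = |vy|, with 1 ≤ k ≤ |vxy| ≤ p < 2^p.

Take i = 2: |uv²xy²z| = 2^p + k, and 2^p < 2^p + k < 2^p + 2^p = 2^(p+1).
So the length lies strictly between consecutive powers of two and is not a power of 2; uv²xy²z ∉ L.

This contradicts the CFL pumping lemma, which requires uv^i xy^i z ∈ L for all i ≥ 0.
Hence L = {a^(2^n) : n ≥ 0} is not context-free. ∎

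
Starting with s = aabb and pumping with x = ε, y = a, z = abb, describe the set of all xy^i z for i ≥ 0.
{xy^i z : i ≥ 0} = {a^(i+1) b^2 : i ≥ 0} = {abb, aabb, aaabb, ...}

With x = ε, y = a, z = abb: Starting with aabb and pumping the first 'a' (z = abb keeps the second 'a'), we get strings with i+1 a's followed by 2 b's for i = 0, 1, 2, ...; note bb is not produced because z always contributes one a.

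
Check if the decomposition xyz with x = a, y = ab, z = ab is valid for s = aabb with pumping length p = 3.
Violated: xyz = s

The decomposition x = a, y = ab, z = ab for s = aabb with p = 3
violates the constraint: xyz = s

xyz = 'a' + 'ab' + 'ab' = 'aabab' ≠ 'aabb' = s. The decomposition doesn't reconstruct s.

Pumping lemma constraints:
1. xyz = s (decomposition is valid)
2. |xy| ≤ p
3. |y| > 0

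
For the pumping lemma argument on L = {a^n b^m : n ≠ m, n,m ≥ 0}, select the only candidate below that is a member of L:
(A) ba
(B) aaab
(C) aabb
(B) aaab

The pumping lemma is applied to a string s that lies in L, so first check membership of each option:
- (A) ba has an a after a b, so it is not of the form a^n b^m and is not in L ✗
- (B) aaab = a^3 b^1 with 3 ≠ 1, so it is in L ✓
- (C) aabb = a^2 b^2 has n = m = 2, so it is not in L ✗

Only (B) aaab is in L, so it is the only candidate that could play the role of s.
(In a complete proof one picks s in terms of the pumping length p so that |s| ≥ p is guaranteed; a fixed string like aaab illustrates the shape of such an s.)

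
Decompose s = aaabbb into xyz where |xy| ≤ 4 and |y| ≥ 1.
x = 'aa', y = 'ab', z = 'bb'

For s = aaabbb and p = 4, one valid decomposition is:
- x = 'aa' (length 2)
- y = 'ab' (length 2)
- z = 'bb' (length 2)

Verification:
- xyz = 'aa' + 'ab' + 'bb' = aaabbb ✓
- |xy| = 4 ≤ 4 ✓
- |y| = 2 > 0 ✓

All pumping lemma constraints are satisfied.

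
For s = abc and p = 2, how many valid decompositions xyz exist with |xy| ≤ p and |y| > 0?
3

For s = 'abc' with pumping length p = 2:

Constraints: |xy| ≤ 2, |y| > 0

Valid decompositions (|xy| ≤ p, |y| ≥ 1):
  • x='', y='a', z='bc'
  • x='a', y='b', z='c'
  • x='', y='ab', z='c'

Total count: 3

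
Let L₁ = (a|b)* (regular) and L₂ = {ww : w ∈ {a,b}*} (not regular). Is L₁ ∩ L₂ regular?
No — L₁ ∩ L₂ is not regular.

(a|b)* is all strings over {a,b}, so L₁ ∩ L₂ = {ww : w ∈ {a,b}*} = L₂ itself, which is not regular (pump s = a^p b a^p b).

Note that the bare facts "L₁ regular, L₂ non-regular" do not settle the question by themselves: the closure of regular languages under ∪, ∩, complement and difference applies only when BOTH operands are regular. With a non-regular operand the result can come out regular or non-regular depending on the specific languages, so one has to work out L₁ ∩ L₂ for this particular pair, as above.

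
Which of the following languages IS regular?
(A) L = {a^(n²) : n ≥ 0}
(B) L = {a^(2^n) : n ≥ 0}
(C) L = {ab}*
(C) {ab}*

(C) L = {ab}* is regular.

This can be recognized by a finite automaton (DFA/NFA).
Regular expressions like {ab}* define regular languages.

The other choices are not regular:
- {a^(n²) : n ≥ 0}: After pumping, length is no longer a perfect square
- {a^(2^n) : n ≥ 0}: After pumping, length is no longer a power of 2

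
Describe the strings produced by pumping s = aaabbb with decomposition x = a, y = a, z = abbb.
{xy^i z : i ≥ 0} = {a^(2+i) b^3 : i ≥ 0} = {aabbb, aaabbb, aaaabbb, ...}

With x = a, y = a, z = abbb: Starting with aaabbb and pumping the second 'a', we get strings with 2+i a's followed by 3 b's for i = 0, 1, 2, ...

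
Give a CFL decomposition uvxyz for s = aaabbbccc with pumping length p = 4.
u='aa', v='a', x='bb', y='b', z='ccc'

For s = aaabbbccc with pumping length p = 4:

One valid decomposition:
- u = 'aa'
- v = 'a'
- x = 'bb'
- y = 'b'
- z = 'ccc'

Verification:
- uvxyz = 'aa' + 'a' + 'bb' + 'b' + 'ccc' = aaabbbccc ✓
- |vxy| = |'abbb'| = 4 ≤ 4 ✓
- |vy| = |'ab'| = 2 > 0 ✓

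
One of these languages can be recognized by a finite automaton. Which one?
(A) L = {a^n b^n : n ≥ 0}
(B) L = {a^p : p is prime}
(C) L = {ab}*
(C) {ab}*

(C) L = {ab}* is regular.

This can be recognized by a finite automaton (DFA/NFA).
Regular expressions like {ab}* define regular languages.

The other choices are not regular:
- {a^p : p is prime}: After pumping, the length becomes composite
- {a^n b^n : n ≥ 0}: After pumping, the number of a's and b's become unequal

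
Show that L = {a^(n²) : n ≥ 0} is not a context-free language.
Assume for contradiction that L is context-free, and let p ≥ 1 be the pumping length given by the pumping lemma for CFLs.
Choose s = a^(p²). Then s ∈ L and |s| = p² ≥ p.
By the CFL pumping lemma, s = uvxyz for some u, v, x, y, z with |vxy| ≤ p, |vy| ≥ 1, and uv^i xy^i z ∈ L for every i ≥ 0.
All symbols are a's, so only lengths matter: let k = |vy|, with 1 ≤ k ≤ |vxy| ≤ p.

Take i = 2: |uv²xy²z| = p² + k, and p² < p² + k ≤ p² + p < (p + 1)².
So the length lies strictly between consecutive squares and is not a perfect square; uv²xy²z ∉ L.

This contradicts the CFL pumping lemma, which requires uv^i xy^i z ∈ L for all i ≥ 0.
Hence L = {a^(n²) : n ≥ 0} is not context-free. ∎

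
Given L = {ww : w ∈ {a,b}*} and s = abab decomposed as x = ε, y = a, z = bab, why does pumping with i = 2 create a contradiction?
xy²z = aabab ∉ L

Pumping with i = 2 replaces y = a by y² = aa:
- Original: s = xyz = abab; abab splits into halves ab · ab, which are equal, so it is in L (w = ab)
- Pumped: xy²z = ε · aa · bab = aabab
- aabab has odd length 5, so it cannot be written as ww and is not in L

The pumping lemma would require xy²z ∈ L, so this decomposition yields a contradiction.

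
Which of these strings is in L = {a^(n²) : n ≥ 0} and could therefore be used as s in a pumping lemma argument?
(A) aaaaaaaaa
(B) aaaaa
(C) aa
(A) aaaaaaaaa

The pumping lemma is applied to a string s that lies in L, so first check membership of each option:
- (A) aaaaaaaaa has length 9 = 3², a perfect square, so it is in L ✓
- (B) aaaaa has length 5, strictly between 2² = 4 and 3² = 9, so it is not in L ✗
- (C) aa has length 2, strictly between 1² = 1 and 2² = 4, so it is not in L ✗

Only (A) aaaaaaaaa is in L, so it is the only candidate that could play the role of s.
(In a complete proof one picks s in terms of the pumping length p so that |s| ≥ p is guaranteed; a fixed string like aaaaaaaaa illustrates the shape of such an s.)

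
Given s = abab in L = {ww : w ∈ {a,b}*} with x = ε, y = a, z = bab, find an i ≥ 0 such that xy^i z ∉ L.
i = 3

xy³z = ε · aaa · bab = aaabab; aaabab has length 6; its halves are aaa and bab, which differ, so it is not in L.
(Other choices also work, e.g. i = 0, 2; only i = 1 is guaranteed to stay in L since xy¹z = s.)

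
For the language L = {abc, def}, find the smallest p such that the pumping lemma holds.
p = 4

For a finite language L, the pumping lemma holds vacuously if p > max|s| for s ∈ L.

The longest string in L = {abc, def} has length 3.
If p = 4, then no string s ∈ L has |s| ≥ p, so the condition is vacuously true.

The minimum pumping length is p = 4.

Why no smaller p works: for any p ≤ 3, the longest string s ∈ L has |s| = 3 ≥ p, so it would
have to be pumpable; but pumping up (i = 2, 3, ...) produces ever longer strings, which cannot all lie in the
finite language L. So the pumping property fails for every p ≤ 3.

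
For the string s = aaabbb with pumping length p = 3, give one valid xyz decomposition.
x = 'a', y = 'aa', z = 'bbb'

For s = aaabbb and p = 3, one valid decomposition is:
- x = 'a' (length 1)
- y = 'aa' (length 2)
- z = 'bbb' (length 3)

Verification:
- xyz = 'a' + 'aa' + 'bbb' = aaabbb ✓
- |xy| = 3 ≤ 3 ✓
- |y| = 2 > 0 ✓

All pumping lemma constraints are satisfied.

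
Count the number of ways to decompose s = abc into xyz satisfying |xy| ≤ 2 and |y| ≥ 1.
3

For s = 'abc' with pumping length p = 2:

Constraints: |xy| ≤ 2, |y| > 0

Valid decompositions (|xy| ≤ p, |y| ≥ 1):
  • x='', y='a', z='bc'
  • x='a', y='b', z='c'
  • x='', y='ab', z='c'

Total count: 3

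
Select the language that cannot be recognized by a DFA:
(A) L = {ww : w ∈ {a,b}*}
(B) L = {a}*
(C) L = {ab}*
(A) {ww : w ∈ {a,b}*}

(A) L = {ww : w ∈ {a,b}*} is NOT regular.

The pumping lemma can be used to prove this:
After pumping, the two halves no longer match

The other languages are regular because they can be recognized by finite automata.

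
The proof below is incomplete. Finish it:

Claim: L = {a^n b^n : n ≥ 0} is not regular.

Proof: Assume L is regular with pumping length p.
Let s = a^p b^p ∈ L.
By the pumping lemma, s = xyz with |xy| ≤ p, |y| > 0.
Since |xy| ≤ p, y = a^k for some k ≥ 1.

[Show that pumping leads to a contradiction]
Consider xy²z = a^(p+k) b^p.

Since k ≥ 1, we have p + k > p.
So xy²z has more a's than b's: (p+k) a's vs p b's.
This means xy²z ∉ L because a^n b^n requires equal counts.

This contradicts the pumping lemma which states xy²z ∈ L.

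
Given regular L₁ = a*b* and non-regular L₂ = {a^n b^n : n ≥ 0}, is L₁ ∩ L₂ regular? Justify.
No — L₁ ∩ L₂ is not regular.

Every string a^n b^n already lies in a*b*, so L₁ ∩ L₂ = {a^n b^n : n ≥ 0} = L₂ itself, which is the standard non-regular language (pump s = a^p b^p).

Note that the bare facts "L₁ regular, L₂ non-regular" do not settle the question by themselves: the closure of regular languages under ∪, ∩, complement and difference applies only when BOTH operands are regular. With a non-regular operand the result can come out regular or non-regular depending on the specific languages, so one has to work out L₁ ∩ L₂ for this particular pair, as above.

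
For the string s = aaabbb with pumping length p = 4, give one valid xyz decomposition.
x = '', y = 'aaab', z = 'bb'

For s = aaabbb and p = 4, one valid decomposition is:
- x = '' (length 0)
- y = 'aaab' (length 4)
- z = 'bb' (length 2)

Verification:
- xyz = '' + 'aaab' + 'bb' = aaabbb ✓
- |xy| = 4 ≤ 4 ✓
- |y| = 4 > 0 ✓

All pumping lemma constraints are satisfied.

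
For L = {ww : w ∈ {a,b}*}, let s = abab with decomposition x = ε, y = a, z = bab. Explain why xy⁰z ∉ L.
xy⁰z = bab ∉ L

Pumping with i = 0 replaces y = a by y⁰ = ε:
- Original: s = xyz = abab; abab splits into halves ab · ab, which are equal, so it is in L (w = ab)
- Pumped: xy⁰z = ε · ε · bab = bab
- bab has odd length 3, so it cannot be written as ww and is not in L

The pumping lemma would require xy⁰z ∈ L, so this decomposition yields a contradiction.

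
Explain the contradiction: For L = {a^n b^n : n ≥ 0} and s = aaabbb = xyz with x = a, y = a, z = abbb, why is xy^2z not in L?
xy²z = aaaabbb ∉ L

Pumping with i = 2 replaces y = a by y² = aa:
- Original: s = xyz = aaabbb; aaabbb = a^3 b^3 has equal counts (3 = 3), so it is in L
- Pumped: xy²z = a · aa · abbb = aaaabbb
- aaaabbb has 4 a's and 3 b's; 4 ≠ 3, so it is not in L

The pumping lemma would require xy²z ∈ L, so this decomposition yields a contradiction.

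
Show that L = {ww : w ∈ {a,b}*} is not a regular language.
Assume for contradiction that L is regular, and let p ≥ 1 be the pumping length given by the pumping lemma.
Choose s = a^p b a^p b. Then s ∈ L (take w = a^p b) and |s| = 2p + 2 ≥ p.
By the pumping lemma, s = xyz for some x, y, z with |xy| ≤ p, |y| ≥ 1, and xy^i z ∈ L for every i ≥ 0.
Since |xy| ≤ p and the first p symbols of s are all a's, y = a^k for some k with 1 ≤ k ≤ p.

Take i = 2: t = xy²z = a^(p + k) b a^p b.
Suppose t = uu for some string u. The string t contains exactly two b's and ends in b, so u contains exactly one b and ends in b; hence u = a^j b for some j, and uu = a^j b a^j b. Comparing with t = a^(p + k) b a^p b forces j = p + k (first block) and j = p (second block), which is impossible since k ≥ 1. So t ∉ L.

This contradicts the pumping lemma, which requires xy^i z ∈ L for all i ≥ 0.
Hence L = {ww : w ∈ {a,b}*} is not regular. ∎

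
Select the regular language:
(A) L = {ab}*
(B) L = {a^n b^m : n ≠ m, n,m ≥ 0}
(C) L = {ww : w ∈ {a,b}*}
(A) {ab}*

(A) L = {ab}* is regular.

This can be recognized by a finite automaton (DFA/NFA).
Regular expressions like {ab}* define regular languages.

The other choices are not regular:
- {ww : w ∈ {a,b}*}: After pumping, the two halves no longer match
- {a^n b^m : n ≠ m, n,m ≥ 0}: After pumping a's, we can make n = m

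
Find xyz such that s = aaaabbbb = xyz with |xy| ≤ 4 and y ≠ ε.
x = '', y = 'aaaa', z = 'bbbb'

For s = aaaabbbb and p = 4, one valid decomposition is:
- x = '' (length 0)
- y = 'aaaa' (length 4)
- z = 'bbbb' (length 4)

Verification:
- xyz = '' + 'aaaa' + 'bbbb' = aaaabbbb ✓
- |xy| = 4 ≤ 4 ✓
- |y| = 4 > 0 ✓

All pumping lemma constraints are satisfied.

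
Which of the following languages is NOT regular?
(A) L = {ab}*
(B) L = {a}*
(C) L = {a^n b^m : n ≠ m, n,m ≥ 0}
(C) {a^n b^m : n ≠ m, n,m ≥ 0}

(C) L = {a^n b^m : n ≠ m, n,m ≥ 0} is NOT regular.

The pumping lemma can be used to prove this:
After pumping a's, we can make n = m

The other languages are regular because they can be recognized by finite automata.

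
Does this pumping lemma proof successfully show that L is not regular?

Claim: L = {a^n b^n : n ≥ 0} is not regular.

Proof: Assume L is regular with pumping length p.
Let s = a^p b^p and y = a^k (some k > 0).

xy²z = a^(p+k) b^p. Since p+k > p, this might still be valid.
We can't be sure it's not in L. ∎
The proof is INCORRECT.

Error: The conclusion is wrong.
xy²z = a^(p+k) b^p is definitely NOT in L because the number of a's (p+k) ≠ number of b's (p).
The proof incorrectly doubts what is actually a valid contradiction.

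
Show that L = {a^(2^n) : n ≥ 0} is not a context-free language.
Assume for contradiction that L is context-free, and let p ≥ 1 be the pumping length given by the pumping lemma for CFLs.
Choose s = a^(2^p). Then s ∈ L and |s| = 2^p ≥ p.
By the CFL pumping lemma, s = uvxyz for some u, v, x, y, z with |vxy| ≤ p, |vy| ≥ 1, and uv^i xy^i z ∈ L for every i ≥ 0.
All symbols are a's, so only lengths matter: let k = |vy|, with 1 ≤ k ≤ |vxy| ≤ p < 2^p.

Take i = 2: |uv²xy²z| = 2^p + k, and 2^p < 2^p + k < 2^p + 2^p = 2^(p+1).
So the length lies strictly between consecutive powers of two and is not a power of 2; uv²xy²z ∉ L.

This contradicts the CFL pumping lemma, which requires uv^i xy^i z ∈ L for all i ≥ 0.
Hence L = {a^(2^n) : n ≥ 0} is not context-free. ∎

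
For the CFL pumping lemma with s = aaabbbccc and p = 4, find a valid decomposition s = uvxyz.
u='aa', v='a', x='bb', y='b', z='ccc'

For s = aaabbbccc with pumping length p = 4:

One valid decomposition:
- u = 'aa'
- v = 'a'
- x = 'bb'
- y = 'b'
- z = 'ccc'

Verification:
- uvxyz = 'aa' + 'a' + 'bb' + 'b' + 'ccc' = aaabbbccc ✓
- |vxy| = |'abbb'| = 4 ≤ 4 ✓
- |vy| = |'ab'| = 2 > 0 ✓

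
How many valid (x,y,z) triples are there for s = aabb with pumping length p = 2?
3

For s = 'aabb' with pumping length p = 2:

Constraints: |xy| ≤ 2, |y| > 0

Valid decompositions (|xy| ≤ p, |y| ≥ 1):
  • x='', y='a', z='abb'
  • x='a', y='a', z='bb'
  • x='', y='aa', z='bb'

Total count: 3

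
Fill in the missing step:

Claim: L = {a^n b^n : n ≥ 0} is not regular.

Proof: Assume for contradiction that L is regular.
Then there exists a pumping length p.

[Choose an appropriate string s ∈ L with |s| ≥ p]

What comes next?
s = a^p b^p

This string is in L (has equal a's and b's) and has length 2p ≥ p.
Any decomposition xyz with |xy| ≤ p means y consists only of a's,
so pumping will unbalance the counts.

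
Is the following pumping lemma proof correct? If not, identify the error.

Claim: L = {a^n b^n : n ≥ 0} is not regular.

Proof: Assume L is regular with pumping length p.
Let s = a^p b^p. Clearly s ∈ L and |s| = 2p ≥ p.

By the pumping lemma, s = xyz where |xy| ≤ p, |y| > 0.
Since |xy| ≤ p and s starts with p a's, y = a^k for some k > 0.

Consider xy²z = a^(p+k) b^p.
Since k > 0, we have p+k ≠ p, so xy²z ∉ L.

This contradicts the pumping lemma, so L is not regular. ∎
The proof is correct.

This proof is valid because:
1. The string s = a^p b^p is correctly in L
2. The decomposition analysis is correct: y must consist only of a's
3. The contradiction is valid: pumping increases a's but not b's
4. The conclusion follows logically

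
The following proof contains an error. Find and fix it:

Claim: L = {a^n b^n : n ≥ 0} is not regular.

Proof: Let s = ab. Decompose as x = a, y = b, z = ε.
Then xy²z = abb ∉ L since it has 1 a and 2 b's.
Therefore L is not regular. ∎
Error: The string s = ab might be shorter than the pumping length p.

Correction: Choose s = a^p b^p to ensure |s| ≥ p. Also, the decomposition is wrong: with |xy| ≤ p, y cannot include b's when s starts with p a's.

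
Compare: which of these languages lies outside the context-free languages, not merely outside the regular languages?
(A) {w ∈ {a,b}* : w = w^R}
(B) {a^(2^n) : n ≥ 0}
(B) {a^(2^n) : n ≥ 0}

(B) {a^(2^n) : n ≥ 0} requires the CFL pumping lemma.

- {w ∈ {a,b}* : w = w^R} is context-free (but not regular)
  • Can be shown non-regular with the regular pumping lemma
  • After pumping, the string is no longer symmetric

- {a^(2^n) : n ≥ 0} is NOT context-free
  • Requires the CFL pumping lemma to prove
  • Gaps between powers of 2 grow exponentially

The CFL pumping lemma is "stronger" in that it can prove non-membership
in the larger class of context-free languages.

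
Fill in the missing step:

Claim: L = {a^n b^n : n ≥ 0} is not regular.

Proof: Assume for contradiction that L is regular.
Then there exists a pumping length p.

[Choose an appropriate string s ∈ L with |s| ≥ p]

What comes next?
s = a^p b^p

This string is in L (has equal a's and b's) and has length 2p ≥ p.
Any decomposition xyz with |xy| ≤ p means y consists only of a's,
so pumping will unbalance the counts.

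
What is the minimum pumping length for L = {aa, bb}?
p = 3

For a finite language L, the pumping lemma holds vacuously if p > max|s| for s ∈ L.

The longest string in L = {aa, bb} has length 2.
If p = 3, then no string s ∈ L has |s| ≥ p, so the condition is vacuously true.

The minimum pumping length is p = 3.

Why no smaller p works: for any p ≤ 2, the longest string s ∈ L has |s| = 2 ≥ p, so it would
have to be pumpable; but pumping up (i = 2, 3, ...) produces ever longer strings, which cannot all lie in the
finite language L. So the pumping property fails for every p ≤ 2.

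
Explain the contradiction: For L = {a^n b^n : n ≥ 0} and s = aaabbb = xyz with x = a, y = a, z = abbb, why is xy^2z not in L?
xy²z = aaaabbb ∉ L

Pumping with i = 2 replaces y = a by y² = aa:
- Original: s = xyz = aaabbb; aaabbb = a^3 b^3 has equal counts (3 = 3), so it is in L
- Pumped: xy²z = a · aa · abbb = aaaabbb
- aaaabbb has 4 a's and 3 b's; 4 ≠ 3, so it is not in L

The pumping lemma would require xy²z ∈ L, so this decomposition yields a contradiction.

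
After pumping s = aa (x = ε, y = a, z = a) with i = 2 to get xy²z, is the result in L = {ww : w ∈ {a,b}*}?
No

xy²z = ε · aa · a = aaa.
aaa has odd length 3, so it cannot be written as ww and is not in L.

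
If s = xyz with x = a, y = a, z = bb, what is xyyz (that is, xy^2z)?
aaabb

Given x = 'a', y = 'a', z = 'bb' and i = 2:

xy^2z = x + y·y·...·y (2 times) + z
       = 'a' + 'a'^2 + 'bb'
       = 'a' + 'aa' + 'bb'
       = 'aaabb'

The pumped string is 'aaabb' with length 5.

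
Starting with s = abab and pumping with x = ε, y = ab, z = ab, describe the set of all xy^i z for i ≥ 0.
{xy^i z : i ≥ 0} = {(ab)^(i+1) : i ≥ 0} = {ab, abab, ababab, ...}

With x = ε, y = ab, z = ab: Pumping 'ab' gives strings of alternating a's and b's.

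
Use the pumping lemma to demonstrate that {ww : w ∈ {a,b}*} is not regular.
Assume for contradiction that L is regular, and let p ≥ 1 be the pumping length given by the pumping lemma.
Choose s = a^p b a^p b. Then s ∈ L (take w = a^p b) and |s| = 2p + 2 ≥ p.
By the pumping lemma, s = xyz for some x, y, z with |xy| ≤ p, |y| ≥ 1, and xy^i z ∈ L for every i ≥ 0.
Since |xy| ≤ p and the first p symbols of s are all a's, y = a^k for some k with 1 ≤ k ≤ p.

Take i = 2: t = xy²z = a^(p + k) b a^p b.
Suppose t = uu for some string u. The string t contains exactly two b's and ends in b, so u contains exactly one b and ends in b; hence u = a^j b for some j, and uu = a^j b a^j b. Comparing with t = a^(p + k) b a^p b forces j = p + k (first block) and j = p (second block), which is impossible since k ≥ 1. So t ∉ L.

This contradicts the pumping lemma, which requires xy^i z ∈ L for all i ≥ 0.
Hence L = {ww : w ∈ {a,b}*} is not regular. ∎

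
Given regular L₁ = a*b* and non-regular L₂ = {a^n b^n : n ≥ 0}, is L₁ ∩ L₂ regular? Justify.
No — L₁ ∩ L₂ is not regular.

Every string a^n b^n already lies in a*b*, so L₁ ∩ L₂ = {a^n b^n : n ≥ 0} = L₂ itself, which is the standard non-regular language (pump s = a^p b^p).

Note that the bare facts "L₁ regular, L₂ non-regular" do not settle the question by themselves: the closure of regular languages under ∪, ∩, complement and difference applies only when BOTH operands are regular. With a non-regular operand the result can come out regular or non-regular depending on the specific languages, so one has to work out L₁ ∩ L₂ for this particular pair, as above.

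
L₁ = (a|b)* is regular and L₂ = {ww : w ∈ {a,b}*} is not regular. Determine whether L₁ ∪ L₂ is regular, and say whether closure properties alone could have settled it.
Yes — L₁ ∪ L₂ is regular.

{ww} ⊆ (a|b)*, so L₁ ∪ L₂ = (a|b)*, which is regular.

Note that the bare facts "L₁ regular, L₂ non-regular" do not settle the question by themselves: the closure of regular languages under ∪, ∩, complement and difference applies only when BOTH operands are regular. With a non-regular operand the result can come out regular or non-regular depending on the specific languages, so one has to work out L₁ ∪ L₂ for this particular pair, as above.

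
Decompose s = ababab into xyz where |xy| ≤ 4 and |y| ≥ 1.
x = 'a', y = 'ba', z = 'bab'

For s = ababab and p = 4, one valid decomposition is:
- x = 'a' (length 1)
- y = 'ba' (length 2)
- z = 'bab' (length 3)

Verification:
- xyz = 'a' + 'ba' + 'bab' = ababab ✓
- |xy| = 3 ≤ 4 ✓
- |y| = 2 > 0 ✓

All pumping lemma constraints are satisfied.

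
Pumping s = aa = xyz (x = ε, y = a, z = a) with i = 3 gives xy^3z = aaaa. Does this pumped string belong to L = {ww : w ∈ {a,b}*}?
Yes

xy³z = ε · aaa · a = aaaa.
aaaa splits into halves aa · aa, which are equal, so it is in L (w = aa).
(A single pumped string landing in L is not a contradiction by itself; a non-regularity proof needs some i for which xy^i z ∉ L, for every admissible decomposition.)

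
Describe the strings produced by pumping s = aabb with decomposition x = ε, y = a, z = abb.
{xy^i z : i ≥ 0} = {a^(i+1) b^2 : i ≥ 0} = {abb, aabb, aaabb, ...}

With x = ε, y = a, z = abb: Starting with aabb and pumping the first 'a' (z = abb keeps the second 'a'), we get strings with i+1 a's followed by 2 b's for i = 0, 1, 2, ...; note bb is not produced because z always contributes one a.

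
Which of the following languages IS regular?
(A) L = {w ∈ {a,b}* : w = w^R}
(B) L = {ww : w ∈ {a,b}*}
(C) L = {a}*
(C) {a}*

(C) L = {a}* is regular.

This can be recognized by a finite automaton (DFA/NFA).
Regular expressions like {a}* define regular languages.

The other choices are not regular:
- {ww : w ∈ {a,b}*}: After pumping, the two halves no longer match
- {w ∈ {a,b}* : w = w^R}: After pumping, the string is no longer symmetric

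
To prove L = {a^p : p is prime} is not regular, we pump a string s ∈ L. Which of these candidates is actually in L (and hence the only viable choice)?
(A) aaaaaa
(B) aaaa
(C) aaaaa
(C) aaaaa

The pumping lemma is applied to a string s that lies in L, so first check membership of each option:
- (A) aaaaaa has length 6 = 2 × 3, which is not prime, so it is not in L ✗
- (B) aaaa has length 4 = 2 × 2, which is not prime, so it is not in L ✗
- (C) aaaaa has length 5, which is prime, so it is in L ✓

Only (C) aaaaa is in L, so it is the only candidate that could play the role of s.
(In a complete proof one picks s in terms of the pumping length p so that |s| ≥ p is guaranteed; a fixed string like aaaaa illustrates the shape of such an s.)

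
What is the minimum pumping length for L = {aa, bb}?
p = 3

For a finite language L, the pumping lemma holds vacuously if p > max|s| for s ∈ L.

The longest string in L = {aa, bb} has length 2.
If p = 3, then no string s ∈ L has |s| ≥ p, so the condition is vacuously true.

The minimum pumping length is p = 3.

Why no smaller p works: for any p ≤ 2, the longest string s ∈ L has |s| = 2 ≥ p, so it would
have to be pumpable; but pumping up (i = 2, 3, ...) produces ever longer strings, which cannot all lie in the
finite language L. So the pumping property fails for every p ≤ 2.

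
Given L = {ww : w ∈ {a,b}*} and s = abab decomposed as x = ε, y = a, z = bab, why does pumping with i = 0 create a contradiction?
xy⁰z = bab ∉ L

Pumping with i = 0 replaces y = a by y⁰ = ε:
- Original: s = xyz = abab; abab splits into halves ab · ab, which are equal, so it is in L (w = ab)
- Pumped: xy⁰z = ε · ε · bab = bab
- bab has odd length 3, so it cannot be written as ww and is not in L

The pumping lemma would require xy⁰z ∈ L, so this decomposition yields a contradiction.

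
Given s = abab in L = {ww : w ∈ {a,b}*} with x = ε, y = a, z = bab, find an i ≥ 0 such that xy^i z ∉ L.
i = 2

xy²z = ε · aa · bab = aabab; aabab has odd length 5, so it cannot be written as ww and is not in L.
(Other choices also work, e.g. i = 0, 3; only i = 1 is guaranteed to stay in L since xy¹z = s.)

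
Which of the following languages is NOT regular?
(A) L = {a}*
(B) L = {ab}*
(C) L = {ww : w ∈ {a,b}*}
(C) {ww : w ∈ {a,b}*}

(C) L = {ww : w ∈ {a,b}*} is NOT regular.

The pumping lemma can be used to prove this:
After pumping, the two halves no longer match

The other languages are regular because they can be recognized by finite automata.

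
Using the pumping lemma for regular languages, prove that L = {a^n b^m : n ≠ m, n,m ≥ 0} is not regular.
Assume for contradiction that L is regular, and let p ≥ 1 be the pumping length given by the pumping lemma.
Choose s = a^p b^(p + p!). Then s ∈ L because p ≠ p + p! (as p! ≥ 1), and |s| ≥ p.
By the pumping lemma, s = xyz for some x, y, z with |xy| ≤ p, |y| ≥ 1, and xy^i z ∈ L for every i ≥ 0.
Since |xy| ≤ p and the first p symbols of s are all a's, y = a^k for some k with 1 ≤ k ≤ p.
For every i ≥ 0, xy^i z = a^(p + (i − 1)k) b^(p + p!).

Because 1 ≤ k ≤ p, k divides p!. Let t = p!/k (a positive integer) and take i = t + 1.
Then the number of a's is p + tk = p + p!, which equals the number of b's.
So xy^(t+1) z = a^(p + p!) b^(p + p!) has equally many a's and b's and is NOT in L.

This contradicts the pumping lemma, which requires xy^i z ∈ L for all i ≥ 0.
Hence L = {a^n b^m : n ≠ m, n,m ≥ 0} is not regular. ∎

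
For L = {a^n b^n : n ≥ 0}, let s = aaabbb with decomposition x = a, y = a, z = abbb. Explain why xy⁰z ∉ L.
xy⁰z = aabbb ∉ L

Pumping with i = 0 replaces y = a by y⁰ = ε:
- Original: s = xyz = aaabbb; aaabbb = a^3 b^3 has equal counts (3 = 3), so it is in L
- Pumped: xy⁰z = a · ε · abbb = aabbb
- aabbb has 2 a's and 3 b's; 2 ≠ 3, so it is not in L

The pumping lemma would require xy⁰z ∈ L, so this decomposition yields a contradiction.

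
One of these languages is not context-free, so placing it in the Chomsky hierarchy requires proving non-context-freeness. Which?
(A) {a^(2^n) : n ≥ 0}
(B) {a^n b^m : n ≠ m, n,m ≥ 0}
(A) {a^(2^n) : n ≥ 0}

(A) {a^(2^n) : n ≥ 0} requires the CFL pumping lemma.

- {a^n b^m : n ≠ m, n,m ≥ 0} is context-free (but not regular)
  • Can be shown non-regular with the regular pumping lemma
  • After pumping a's, we can make n = m

- {a^(2^n) : n ≥ 0} is NOT context-free
  • Requires the CFL pumping lemma to prove
  • Gaps between powers of 2 grow exponentially

The CFL pumping lemma is "stronger" in that it can prove non-membership
in the larger class of context-free languages.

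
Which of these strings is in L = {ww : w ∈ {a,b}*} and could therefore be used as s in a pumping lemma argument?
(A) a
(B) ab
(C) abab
(C) abab

The pumping lemma is applied to a string s that lies in L, so first check membership of each option:
- (A) a has odd length 1, so it cannot be written as ww and is not in L ✗
- (B) ab has length 2; its halves are a and b, which differ, so it is not in L ✗
- (C) abab splits into halves ab · ab, which are equal, so it is in L (w = ab) ✓

Only (C) abab is in L, so it is the only candidate that could play the role of s.
(In a complete proof one picks s in terms of the pumping length p so that |s| ≥ p is guaranteed; a fixed string like abab illustrates the shape of such an s.)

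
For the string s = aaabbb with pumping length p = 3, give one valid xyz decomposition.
x = '', y = 'aaa', z = 'bbb'

For s = aaabbb and p = 3, one valid decomposition is:
- x = '' (length 0)
- y = 'aaa' (length 3)
- z = 'bbb' (length 3)

Verification:
- xyz = '' + 'aaa' + 'bbb' = aaabbb ✓
- |xy| = 3 ≤ 3 ✓
- |y| = 3 > 0 ✓

All pumping lemma constraints are satisfied.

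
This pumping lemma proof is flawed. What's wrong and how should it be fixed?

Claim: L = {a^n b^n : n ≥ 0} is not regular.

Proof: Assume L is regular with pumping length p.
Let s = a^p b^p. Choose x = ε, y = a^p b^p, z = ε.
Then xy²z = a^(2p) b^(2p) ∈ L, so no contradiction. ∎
Error: The decomposition violates |xy| ≤ p. With y = a^p b^p, |xy| = |y| = 2p > p. (The proof also miscomputes xy²z, which would be a^p b^p a^p b^p rather than a^(2p) b^(2p), and it wrongly treats one harmless decomposition as settling the matter — the prover does not get to choose the decomposition.)

Correction: The pumping lemma requires |xy| ≤ p, and the argument must handle every decomposition satisfying |xy| ≤ p, |y| ≥ 1. Since s starts with p a's, any such y consists only of a's, say y = a^k with k ≥ 1. Then xy²z = a^(p+k) b^p has unequal numbers of a's and b's, so xy²z ∉ L — the required contradiction.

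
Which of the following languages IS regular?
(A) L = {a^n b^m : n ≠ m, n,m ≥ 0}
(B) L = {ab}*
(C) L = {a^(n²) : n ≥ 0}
(B) {ab}*

(B) L = {ab}* is regular.

This can be recognized by a finite automaton (DFA/NFA).
Regular expressions like {ab}* define regular languages.

The other choices are not regular:
- {a^(n²) : n ≥ 0}: After pumping, length is no longer a perfect square
- {a^n b^m : n ≠ m, n,m ≥ 0}: After pumping a's, we can make n = m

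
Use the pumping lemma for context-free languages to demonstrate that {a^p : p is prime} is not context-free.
Assume for contradiction that L is context-free, and let p ≥ 1 be the pumping length given by the pumping lemma for CFLs.
Choose a prime q with q ≥ p and let s = a^q. Then s ∈ L and |s| = q ≥ p.
By the CFL pumping lemma, s = uvxyz for some u, v, x, y, z with |vxy| ≤ p, |vy| ≥ 1, and uv^i xy^i z ∈ L for every i ≥ 0.
All symbols are a's, so only lengths matter: let k = |vy|, with 1 ≤ k ≤ p. Then |uv^i xy^i z| = q + (i − 1)k.

Take i = q + 1: the length is q + qk = q(k + 1).
Both factors satisfy q ≥ 2 and k + 1 ≥ 2, so q(k + 1) is composite and uv^(q+1) xy^(q+1) z ∉ L.

This contradicts the CFL pumping lemma, which requires uv^i xy^i z ∈ L for all i ≥ 0.
Hence L = {a^p : p is prime} is not context-free. ∎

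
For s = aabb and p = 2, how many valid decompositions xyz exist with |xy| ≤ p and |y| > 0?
3

For s = 'aabb' with pumping length p = 2:

Constraints: |xy| ≤ 2, |y| > 0

Valid decompositions (|xy| ≤ p, |y| ≥ 1):
  • x='', y='a', z='abb'
  • x='a', y='a', z='bb'
  • x='', y='aa', z='bb'

Total count: 3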